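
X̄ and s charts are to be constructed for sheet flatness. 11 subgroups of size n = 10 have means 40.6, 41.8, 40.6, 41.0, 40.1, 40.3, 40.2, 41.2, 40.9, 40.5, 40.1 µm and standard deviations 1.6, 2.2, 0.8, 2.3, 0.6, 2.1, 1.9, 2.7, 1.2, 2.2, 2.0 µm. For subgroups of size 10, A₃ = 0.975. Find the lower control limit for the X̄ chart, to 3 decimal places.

X̄̄ = (40.6 + 41.8 + 40.6 + 41.0 + 40.1 + 40.3 + 40.2 + 41.2 + 40.9 + 40.5 + 40.1) / 11 = 40.6636
s̄ = (1.6 + 2.2 + 0.8 + 2.3 + 0.6 + 2.1 + 1.9 + 2.7 + 1.2 + 2.2 + 2.0) / 11 = 1.7818
LCL = X̄̄ − A₃·s̄ = 40.6636 − 0.975 × 1.7818 = 38.9264

38.926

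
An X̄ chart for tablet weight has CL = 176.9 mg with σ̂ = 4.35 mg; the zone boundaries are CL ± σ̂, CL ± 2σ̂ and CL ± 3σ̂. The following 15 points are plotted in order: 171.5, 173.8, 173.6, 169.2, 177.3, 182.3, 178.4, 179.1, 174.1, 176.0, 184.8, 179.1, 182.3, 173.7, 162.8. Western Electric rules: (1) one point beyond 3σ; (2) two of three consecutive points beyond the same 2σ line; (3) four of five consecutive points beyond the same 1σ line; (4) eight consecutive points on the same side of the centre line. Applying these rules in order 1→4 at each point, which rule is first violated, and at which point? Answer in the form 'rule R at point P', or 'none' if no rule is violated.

rule 1 at point 15

Zone of each point (C = within 1σ̂, B = 1σ̂–2σ̂, A = 2σ̂–3σ̂, * = beyond 3σ̂; sign = side of CL): 1:-B, 2:-C, 3:-C, 4:-B, 5:+C, 6:+B, 7:+C, 8:+C, 9:-C, 10:-C, 11:+B, 12:+C, 13:+B, 14:-C, 15:-*
Rule 1 (one point beyond the 3σ limits) is satisfied at point 15.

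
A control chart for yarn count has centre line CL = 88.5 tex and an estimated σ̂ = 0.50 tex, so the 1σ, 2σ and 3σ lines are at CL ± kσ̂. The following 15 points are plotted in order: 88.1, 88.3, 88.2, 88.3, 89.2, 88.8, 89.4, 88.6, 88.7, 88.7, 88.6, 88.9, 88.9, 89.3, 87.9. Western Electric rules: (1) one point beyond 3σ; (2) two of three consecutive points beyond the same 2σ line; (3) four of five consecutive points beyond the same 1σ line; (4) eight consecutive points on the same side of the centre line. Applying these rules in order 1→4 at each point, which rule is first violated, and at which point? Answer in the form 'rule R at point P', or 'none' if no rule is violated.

Zone of each point (C = within 1σ̂, B = 1σ̂–2σ̂, A = 2σ̂–3σ̂, * = beyond 3σ̂; sign = side of CL): 1:-C, 2:-C, 3:-C, 4:-C, 5:+B, 6:+C, 7:+B, 8:+C, 9:+C, 10:+C, 11:+C, 12:+C, 13:+C, 14:+B, 15:-B
Rule 4 (eight consecutive points on the same side of the centre line) is satisfied at point 12.

rule 4 at point 12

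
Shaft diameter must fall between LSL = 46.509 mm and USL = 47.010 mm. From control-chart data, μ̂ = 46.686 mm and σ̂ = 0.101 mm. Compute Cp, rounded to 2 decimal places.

Cp = (USL − LSL) / (6σ̂) = (47.010 − 46.509) / (6 × 0.101) = 0.5010 / 0.6060 = 0.8267

0.83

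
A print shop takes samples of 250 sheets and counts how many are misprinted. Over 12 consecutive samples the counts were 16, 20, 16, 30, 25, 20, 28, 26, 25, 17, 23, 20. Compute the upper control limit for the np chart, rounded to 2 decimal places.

p̄ = Σdᵢ / (k·n) = 266 / (12 × 250) = 0.08867
UCL = np̄ + 3·√(np̄(1−p̄)) = 22.1667 + 3 × √(22.1667×0.91133) = 22.1667 + 3 × 4.4946 = 35.6504

35.65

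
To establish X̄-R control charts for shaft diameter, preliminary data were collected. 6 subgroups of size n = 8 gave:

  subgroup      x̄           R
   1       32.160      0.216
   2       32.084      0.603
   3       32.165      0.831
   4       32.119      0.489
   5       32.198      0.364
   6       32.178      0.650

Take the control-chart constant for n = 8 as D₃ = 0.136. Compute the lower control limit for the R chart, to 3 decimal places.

R̄ = (0.216 + 0.603 + 0.831 + 0.489 + 0.364 + 0.650) / 6 = 3.1530 / 6 = 0.5255
LCL_R = D₃·R̄ = 0.136 × 0.5255 = 0.0715

0.071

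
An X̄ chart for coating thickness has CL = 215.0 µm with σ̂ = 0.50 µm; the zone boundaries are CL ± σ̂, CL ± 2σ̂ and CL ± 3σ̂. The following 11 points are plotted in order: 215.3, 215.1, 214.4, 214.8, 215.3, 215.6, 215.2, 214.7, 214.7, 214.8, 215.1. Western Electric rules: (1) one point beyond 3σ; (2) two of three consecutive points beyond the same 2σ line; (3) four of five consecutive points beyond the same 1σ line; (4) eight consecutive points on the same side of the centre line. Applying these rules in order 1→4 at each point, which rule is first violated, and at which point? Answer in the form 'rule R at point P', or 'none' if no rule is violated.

none

Zone of each point (C = within 1σ̂, B = 1σ̂–2σ̂, A = 2σ̂–3σ̂, * = beyond 3σ̂; sign = side of CL): 1:+C, 2:+C, 3:-B, 4:-C, 5:+C, 6:+B, 7:+C, 8:-C, 9:-C, 10:-C, 11:+C
No rule fires across all 11 points.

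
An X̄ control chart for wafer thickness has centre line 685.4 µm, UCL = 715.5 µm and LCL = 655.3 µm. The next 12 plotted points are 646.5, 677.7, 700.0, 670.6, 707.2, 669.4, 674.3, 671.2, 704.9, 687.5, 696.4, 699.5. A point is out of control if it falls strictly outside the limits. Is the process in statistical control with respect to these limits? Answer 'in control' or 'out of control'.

out of control

Compare each point to [655.3, 715.5]: sample 1 = 646.5 < LCL.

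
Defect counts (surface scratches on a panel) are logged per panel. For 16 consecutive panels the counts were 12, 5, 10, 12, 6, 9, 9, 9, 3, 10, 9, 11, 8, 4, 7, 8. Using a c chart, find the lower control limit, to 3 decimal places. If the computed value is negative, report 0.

c̄ = (12 + 5 + 10 + 12 + 6 + 9 + 9 + 9 + 3 + 10 + 9 + 11 + 8 + 4 + 7 + 8) / 16 = 132 / 16 = 8.2500
LCL = c̄ − 3√c̄ = 8.2500 − 3 × 2.8723 = -0.3668 → 0 (cannot be negative)

0.000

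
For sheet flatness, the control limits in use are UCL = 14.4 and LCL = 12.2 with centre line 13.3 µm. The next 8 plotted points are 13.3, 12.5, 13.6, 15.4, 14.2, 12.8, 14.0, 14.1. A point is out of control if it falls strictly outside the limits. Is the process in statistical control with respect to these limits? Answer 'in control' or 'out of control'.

Compare each point to [12.2, 14.4]: sample 4 = 15.4 > UCL.

out of control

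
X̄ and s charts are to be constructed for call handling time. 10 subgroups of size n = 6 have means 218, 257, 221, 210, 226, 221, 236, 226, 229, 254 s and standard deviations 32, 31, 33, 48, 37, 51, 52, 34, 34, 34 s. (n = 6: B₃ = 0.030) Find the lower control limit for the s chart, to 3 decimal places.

1.158

s̄ = (32 + 31 + 33 + 48 + 37 + 51 + 52 + 34 + 34 + 34) / 10 = 38.6000
LCL_s = B₃·s̄ = 0.030 × 38.6000 = 1.1580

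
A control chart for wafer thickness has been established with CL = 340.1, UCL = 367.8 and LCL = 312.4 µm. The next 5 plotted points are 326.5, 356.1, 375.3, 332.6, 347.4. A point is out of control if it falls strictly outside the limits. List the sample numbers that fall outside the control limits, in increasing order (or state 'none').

3

Compare each point to [312.4, 367.8]: sample 3 = 375.3 > UCL.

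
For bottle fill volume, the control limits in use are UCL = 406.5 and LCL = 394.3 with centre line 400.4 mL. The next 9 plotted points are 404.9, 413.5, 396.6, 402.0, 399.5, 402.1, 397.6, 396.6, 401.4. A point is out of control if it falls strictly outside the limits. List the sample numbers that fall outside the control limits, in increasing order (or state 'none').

2

Compare each point to [394.3, 406.5]: sample 2 = 413.5 > UCL.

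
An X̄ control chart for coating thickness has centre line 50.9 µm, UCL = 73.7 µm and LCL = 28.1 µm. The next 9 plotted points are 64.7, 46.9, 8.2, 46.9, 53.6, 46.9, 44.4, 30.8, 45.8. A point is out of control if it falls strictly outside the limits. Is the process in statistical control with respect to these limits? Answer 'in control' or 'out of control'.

out of control

Compare each point to [28.1, 73.7]: sample 3 = 8.2 < LCL.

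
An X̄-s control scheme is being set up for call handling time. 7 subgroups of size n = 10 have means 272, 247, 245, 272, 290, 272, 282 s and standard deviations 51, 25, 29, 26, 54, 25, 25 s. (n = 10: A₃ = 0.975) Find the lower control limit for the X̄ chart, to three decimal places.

235.839

X̄̄ = (272 + 247 + 245 + 272 + 290 + 272 + 282) / 7 = 268.5714
s̄ = (51 + 25 + 29 + 26 + 54 + 25 + 25) / 7 = 33.5714
LCL = X̄̄ − A₃·s̄ = 268.5714 − 0.975 × 33.5714 = 235.8393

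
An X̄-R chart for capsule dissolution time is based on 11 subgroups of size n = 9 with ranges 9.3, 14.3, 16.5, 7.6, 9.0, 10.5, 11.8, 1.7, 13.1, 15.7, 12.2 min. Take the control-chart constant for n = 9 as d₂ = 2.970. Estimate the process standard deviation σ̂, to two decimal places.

3.73

R̄ = (9.3 + 14.3 + 16.5 + 7.6 + 9.0 + 10.5 + 11.8 + 1.7 + 13.1 + 15.7 + 12.2) / 11 = 11.0636
σ̂ = R̄ / d₂ = 11.0636 / 2.970 = 3.7251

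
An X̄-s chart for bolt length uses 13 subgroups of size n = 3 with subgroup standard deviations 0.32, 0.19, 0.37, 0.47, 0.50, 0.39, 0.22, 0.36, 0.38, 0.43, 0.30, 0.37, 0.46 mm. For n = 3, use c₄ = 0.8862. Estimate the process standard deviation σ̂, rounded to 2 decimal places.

s̄ = (0.32 + 0.19 + 0.37 + 0.47 + 0.50 + 0.39 + 0.22 + 0.36 + 0.38 + 0.43 + 0.30 + 0.37 + 0.46) / 13 = 0.3662
σ̂ = s̄ / c₄ = 0.3662 / 0.8862 = 0.4132

0.41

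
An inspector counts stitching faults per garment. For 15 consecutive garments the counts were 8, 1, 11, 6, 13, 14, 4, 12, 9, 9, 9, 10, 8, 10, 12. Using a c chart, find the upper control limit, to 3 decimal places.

c̄ = (8 + 1 + 11 + 6 + 13 + 14 + 4 + 12 + 9 + 9 + 9 + 10 + 8 + 10 + 12) / 15 = 136 / 15 = 9.0667
UCL = c̄ + 3√c̄ = 9.0667 + 3 × √9.0667 = 9.0667 + 3 × 3.0111 = 18.0999

18.100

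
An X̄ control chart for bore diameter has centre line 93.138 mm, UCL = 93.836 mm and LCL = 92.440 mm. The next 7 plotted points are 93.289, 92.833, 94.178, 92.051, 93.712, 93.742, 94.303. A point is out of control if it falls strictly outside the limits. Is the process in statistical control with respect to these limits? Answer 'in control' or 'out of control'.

out of control

Compare each point to [92.440, 93.836]: sample 3 = 94.178 > UCL; sample 4 = 92.051 < LCL; sample 7 = 94.303 > UCL.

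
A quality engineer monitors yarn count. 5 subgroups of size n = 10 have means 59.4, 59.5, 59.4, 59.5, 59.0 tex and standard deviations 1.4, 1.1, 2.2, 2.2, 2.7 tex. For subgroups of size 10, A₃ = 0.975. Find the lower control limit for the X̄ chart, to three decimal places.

X̄̄ = (59.4 + 59.5 + 59.4 + 59.5 + 59.0) / 5 = 59.3600
s̄ = (1.4 + 1.1 + 2.2 + 2.2 + 2.7) / 5 = 1.9200
LCL = X̄̄ − A₃·s̄ = 59.3600 − 0.975 × 1.9200 = 57.4880

57.488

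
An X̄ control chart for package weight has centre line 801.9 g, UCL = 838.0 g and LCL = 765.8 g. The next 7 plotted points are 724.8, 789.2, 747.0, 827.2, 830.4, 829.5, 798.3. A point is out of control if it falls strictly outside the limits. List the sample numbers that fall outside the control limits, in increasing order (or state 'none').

1, 3

Compare each point to [765.8, 838.0]: sample 1 = 724.8 < LCL; sample 3 = 747.0 < LCL.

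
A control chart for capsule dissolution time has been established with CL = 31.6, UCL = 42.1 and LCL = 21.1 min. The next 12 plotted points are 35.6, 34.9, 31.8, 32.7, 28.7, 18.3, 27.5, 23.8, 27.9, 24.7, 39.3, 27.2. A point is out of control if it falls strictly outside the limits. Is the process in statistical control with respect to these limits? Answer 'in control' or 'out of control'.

Compare each point to [21.1, 42.1]: sample 6 = 18.3 < LCL.

out of control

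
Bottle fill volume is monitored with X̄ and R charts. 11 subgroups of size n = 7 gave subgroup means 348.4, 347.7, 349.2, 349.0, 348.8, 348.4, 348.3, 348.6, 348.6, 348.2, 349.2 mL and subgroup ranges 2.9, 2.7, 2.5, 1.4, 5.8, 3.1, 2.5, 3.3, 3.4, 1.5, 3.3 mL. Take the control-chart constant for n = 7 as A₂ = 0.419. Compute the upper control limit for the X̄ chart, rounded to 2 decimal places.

349.82

X̄̄ = (348.4 + 347.7 + 349.2 + 349.0 + 348.8 + 348.4 + 348.3 + 348.6 + 348.6 + 348.2 + 349.2) / 11 = 3834.4000 / 11 = 348.5818
R̄ = (2.9 + 2.7 + 2.5 + 1.4 + 5.8 + 3.1 + 2.5 + 3.3 + 3.4 + 1.5 + 3.3) / 11 = 32.4000 / 11 = 2.9455
UCL = X̄̄ + A₂·R̄ = 348.5818 + 0.419 × 2.9455 = 349.8160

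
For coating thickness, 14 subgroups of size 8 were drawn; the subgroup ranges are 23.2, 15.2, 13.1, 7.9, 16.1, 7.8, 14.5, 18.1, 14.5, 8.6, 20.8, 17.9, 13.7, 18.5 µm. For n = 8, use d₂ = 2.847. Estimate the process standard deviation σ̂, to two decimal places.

R̄ = (23.2 + 15.2 + 13.1 + 7.9 + 16.1 + 7.8 + 14.5 + 18.1 + 14.5 + 8.6 + 20.8 + 17.9 + 13.7 + 18.5) / 14 = 14.9929
σ̂ = R̄ / d₂ = 14.9929 / 2.847 = 5.2662

5.27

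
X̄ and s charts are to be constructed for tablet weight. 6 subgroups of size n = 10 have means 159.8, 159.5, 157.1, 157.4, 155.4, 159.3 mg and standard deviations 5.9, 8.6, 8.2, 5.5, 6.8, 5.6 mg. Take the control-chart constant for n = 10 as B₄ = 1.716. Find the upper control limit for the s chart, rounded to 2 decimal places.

11.61

s̄ = (5.9 + 8.6 + 8.2 + 5.5 + 6.8 + 5.6) / 6 = 6.7667
UCL_s = B₄·s̄ = 1.716 × 6.7667 = 11.6116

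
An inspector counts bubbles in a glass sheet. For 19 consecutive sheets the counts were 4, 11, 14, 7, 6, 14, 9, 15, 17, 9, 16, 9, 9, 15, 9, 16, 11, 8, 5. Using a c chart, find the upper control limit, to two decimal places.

20.57

c̄ = (4 + 11 + 14 + 7 + 6 + 14 + 9 + 15 + 17 + 9 + 16 + 9 + 9 + 15 + 9 + 16 + 11 + 8 + 5) / 19 = 204 / 19 = 10.7368
UCL = c̄ + 3√c̄ = 10.7368 + 3 × √10.7368 = 10.7368 + 3 × 3.2767 = 20.5670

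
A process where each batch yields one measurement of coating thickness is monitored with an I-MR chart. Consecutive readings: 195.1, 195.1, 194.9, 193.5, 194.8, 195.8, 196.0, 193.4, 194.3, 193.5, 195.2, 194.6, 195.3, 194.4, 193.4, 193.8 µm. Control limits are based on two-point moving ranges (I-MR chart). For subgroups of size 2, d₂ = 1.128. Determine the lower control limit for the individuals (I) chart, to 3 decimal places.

192.140

X̄ = (195.1 + 195.1 + 194.9 + 193.5 + 194.8 + 195.8 + 196.0 + 193.4 + 194.3 + 193.5 + 195.2 + 194.6 + 195.3 + 194.4 + 193.4 + 193.8) / 16 = 194.5687
Moving ranges: 0.0, 0.2, 1.4, 1.3, 1.0, 0.2, 2.6, 0.9, 0.8, 1.7, 0.6, 0.7, 0.9, 1.0, 0.4; M̄R̄ = 13.7000 / 15 = 0.9133
LCL = X̄ − 3·M̄R̄/d₂ = 194.5687 − 3 × 0.9133 / 1.128 = 192.1397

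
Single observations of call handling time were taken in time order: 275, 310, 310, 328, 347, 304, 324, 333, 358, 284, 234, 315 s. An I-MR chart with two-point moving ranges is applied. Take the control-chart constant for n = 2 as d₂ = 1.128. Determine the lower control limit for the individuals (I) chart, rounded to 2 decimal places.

219.74

X̄ = (275 + 310 + 310 + 328 + 347 + 304 + 324 + 333 + 358 + 284 + 234 + 315) / 12 = 310.1667
Moving ranges: 35, 0, 18, 19, 43, 20, 9, 25, 74, 50, 81; M̄R̄ = 374.0000 / 11 = 34.0000
LCL = X̄ − 3·M̄R̄/d₂ = 310.1667 − 3 × 34.0000 / 1.128 = 219.7411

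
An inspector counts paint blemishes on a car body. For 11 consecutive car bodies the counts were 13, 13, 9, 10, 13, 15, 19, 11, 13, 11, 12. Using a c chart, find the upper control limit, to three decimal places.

c̄ = (13 + 13 + 9 + 10 + 13 + 15 + 19 + 11 + 13 + 11 + 12) / 11 = 139 / 11 = 12.6364
UCL = c̄ + 3√c̄ = 12.6364 + 3 × √12.6364 = 12.6364 + 3 × 3.5548 = 23.3007

23.301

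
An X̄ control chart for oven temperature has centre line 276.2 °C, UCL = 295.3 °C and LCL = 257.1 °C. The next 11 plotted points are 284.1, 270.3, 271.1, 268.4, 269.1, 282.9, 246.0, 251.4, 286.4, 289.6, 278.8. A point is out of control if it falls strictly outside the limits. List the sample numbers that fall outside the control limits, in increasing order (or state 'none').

7, 8

Compare each point to [257.1, 295.3]: sample 7 = 246.0 < LCL; sample 8 = 251.4 < LCL.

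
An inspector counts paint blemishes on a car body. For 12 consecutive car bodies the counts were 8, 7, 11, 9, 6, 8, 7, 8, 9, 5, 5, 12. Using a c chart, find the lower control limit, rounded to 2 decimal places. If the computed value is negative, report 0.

c̄ = (8 + 7 + 11 + 9 + 6 + 8 + 7 + 8 + 9 + 5 + 5 + 12) / 12 = 95 / 12 = 7.9167
LCL = c̄ − 3√c̄ = 7.9167 − 3 × 2.8137 = -0.5243 → 0 (cannot be negative)

0.00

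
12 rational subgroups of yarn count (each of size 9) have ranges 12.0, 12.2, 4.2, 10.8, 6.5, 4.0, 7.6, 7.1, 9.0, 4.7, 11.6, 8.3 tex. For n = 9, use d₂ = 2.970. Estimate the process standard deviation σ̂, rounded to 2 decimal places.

R̄ = (12.0 + 12.2 + 4.2 + 10.8 + 6.5 + 4.0 + 7.6 + 7.1 + 9.0 + 4.7 + 11.6 + 8.3) / 12 = 8.1667
σ̂ = R̄ / d₂ = 8.1667 / 2.970 = 2.7497

2.75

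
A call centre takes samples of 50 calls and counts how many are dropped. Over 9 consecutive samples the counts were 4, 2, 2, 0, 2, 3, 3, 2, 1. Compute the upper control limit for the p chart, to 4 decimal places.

0.1275

p̄ = Σdᵢ / (k·n) = 19 / (9 × 50) = 0.04222
UCL = p̄ + 3·√(p̄(1−p̄)/n) = 0.04222 + 3 × √(0.04222×0.95778/50) = 0.04222 + 3 × 0.02844 = 0.12754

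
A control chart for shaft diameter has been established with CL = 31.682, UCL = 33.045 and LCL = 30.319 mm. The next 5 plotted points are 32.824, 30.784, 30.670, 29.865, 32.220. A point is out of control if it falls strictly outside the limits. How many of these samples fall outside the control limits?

Compare each point to [30.319, 33.045]: sample 4 = 29.865 < LCL.

1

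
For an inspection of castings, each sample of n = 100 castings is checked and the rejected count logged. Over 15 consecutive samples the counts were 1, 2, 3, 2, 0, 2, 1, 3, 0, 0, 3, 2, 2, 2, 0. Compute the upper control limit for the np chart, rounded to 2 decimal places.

5.22

p̄ = Σdᵢ / (k·n) = 23 / (15 × 100) = 0.01533
UCL = np̄ + 3·√(np̄(1−p̄)) = 1.5333 + 3 × √(1.5333×0.98467) = 1.5333 + 3 × 1.2287 = 5.2196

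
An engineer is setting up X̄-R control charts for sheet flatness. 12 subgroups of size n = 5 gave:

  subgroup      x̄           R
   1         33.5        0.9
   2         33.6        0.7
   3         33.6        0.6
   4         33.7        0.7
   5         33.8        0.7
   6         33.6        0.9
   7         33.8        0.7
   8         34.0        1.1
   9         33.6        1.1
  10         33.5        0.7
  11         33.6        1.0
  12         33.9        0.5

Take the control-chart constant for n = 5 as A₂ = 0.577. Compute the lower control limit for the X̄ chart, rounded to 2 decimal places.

33.22

X̄̄ = (33.5 + 33.6 + 33.6 + 33.7 + 33.8 + 33.6 + 33.8 + 34.0 + 33.6 + 33.5 + 33.6 + 33.9) / 12 = 404.2000 / 12 = 33.6833
R̄ = (0.9 + 0.7 + 0.6 + 0.7 + 0.7 + 0.9 + 0.7 + 1.1 + 1.1 + 0.7 + 1.0 + 0.5) / 12 = 9.6000 / 12 = 0.8000
LCL = X̄̄ − A₂·R̄ = 33.6833 − 0.577 × 0.8000 = 33.2217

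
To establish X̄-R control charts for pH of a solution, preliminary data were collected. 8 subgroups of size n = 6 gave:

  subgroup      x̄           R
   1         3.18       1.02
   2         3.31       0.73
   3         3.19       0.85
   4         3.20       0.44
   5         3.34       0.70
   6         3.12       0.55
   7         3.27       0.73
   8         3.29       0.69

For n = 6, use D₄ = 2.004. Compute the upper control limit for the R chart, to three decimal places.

1.430

R̄ = (1.02 + 0.73 + 0.85 + 0.44 + 0.70 + 0.55 + 0.73 + 0.69) / 8 = 5.7100 / 8 = 0.7137
UCL_R = D₄·R̄ = 2.004 × 0.7137 = 1.4304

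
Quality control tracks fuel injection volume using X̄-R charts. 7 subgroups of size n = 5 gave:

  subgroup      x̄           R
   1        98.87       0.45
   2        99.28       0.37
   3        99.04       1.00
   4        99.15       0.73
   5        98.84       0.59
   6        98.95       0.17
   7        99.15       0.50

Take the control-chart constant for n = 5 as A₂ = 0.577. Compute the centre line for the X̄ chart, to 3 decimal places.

X̄̄ = (98.87 + 99.28 + 99.04 + 99.15 + 98.84 + 98.95 + 99.15) / 7 = 693.2800 / 7 = 99.0400
CL = X̄̄ = 99.0400

99.040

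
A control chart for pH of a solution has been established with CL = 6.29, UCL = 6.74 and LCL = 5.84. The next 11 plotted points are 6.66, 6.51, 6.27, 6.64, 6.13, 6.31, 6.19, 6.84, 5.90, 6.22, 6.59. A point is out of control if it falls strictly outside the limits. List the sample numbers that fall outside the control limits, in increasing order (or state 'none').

Compare each point to [5.84, 6.74]: sample 8 = 6.84 > UCL.

8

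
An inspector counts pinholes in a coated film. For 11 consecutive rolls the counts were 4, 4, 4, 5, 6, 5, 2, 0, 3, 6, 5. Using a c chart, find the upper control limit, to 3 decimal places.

c̄ = (4 + 4 + 4 + 5 + 6 + 5 + 2 + 0 + 3 + 6 + 5) / 11 = 44 / 11 = 4.0000
UCL = c̄ + 3√c̄ = 4.0000 + 3 × √4.0000 = 4.0000 + 3 × 2.0000 = 10.0000

10.000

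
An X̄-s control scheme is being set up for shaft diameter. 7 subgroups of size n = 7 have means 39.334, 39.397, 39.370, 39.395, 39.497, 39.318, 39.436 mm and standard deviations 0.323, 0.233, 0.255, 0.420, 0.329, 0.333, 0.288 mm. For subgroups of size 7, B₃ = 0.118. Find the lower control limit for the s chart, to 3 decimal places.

s̄ = (0.323 + 0.233 + 0.255 + 0.420 + 0.329 + 0.333 + 0.288) / 7 = 0.3116
LCL_s = B₃·s̄ = 0.118 × 0.3116 = 0.0368

0.037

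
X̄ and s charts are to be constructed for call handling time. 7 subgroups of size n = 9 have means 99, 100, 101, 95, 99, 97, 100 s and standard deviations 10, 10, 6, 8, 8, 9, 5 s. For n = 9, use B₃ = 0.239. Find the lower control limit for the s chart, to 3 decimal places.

1.912

s̄ = (10 + 10 + 6 + 8 + 8 + 9 + 5) / 7 = 8.0000
LCL_s = B₃·s̄ = 0.239 × 8.0000 = 1.9120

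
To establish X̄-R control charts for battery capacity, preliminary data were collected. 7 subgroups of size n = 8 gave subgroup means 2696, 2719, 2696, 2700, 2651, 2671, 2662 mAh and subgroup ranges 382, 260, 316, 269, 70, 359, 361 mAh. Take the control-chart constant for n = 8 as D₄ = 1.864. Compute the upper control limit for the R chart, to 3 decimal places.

R̄ = (382 + 260 + 316 + 269 + 70 + 359 + 361) / 7 = 2017.0000 / 7 = 288.1429
UCL_R = D₄·R̄ = 1.864 × 288.1429 = 537.0983

537.098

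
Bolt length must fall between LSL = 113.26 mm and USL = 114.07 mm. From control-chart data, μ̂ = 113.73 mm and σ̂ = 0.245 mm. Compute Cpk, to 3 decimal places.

Cpu = (USL − μ̂) / (3σ̂) = (114.07 − 113.73) / (3 × 0.245) = 0.4626; Cpl = (μ̂ − LSL) / (3σ̂) = (113.73 − 113.26) / (3 × 0.245) = 0.6395; Cpk = min(Cpu, Cpl) = 0.4626

0.463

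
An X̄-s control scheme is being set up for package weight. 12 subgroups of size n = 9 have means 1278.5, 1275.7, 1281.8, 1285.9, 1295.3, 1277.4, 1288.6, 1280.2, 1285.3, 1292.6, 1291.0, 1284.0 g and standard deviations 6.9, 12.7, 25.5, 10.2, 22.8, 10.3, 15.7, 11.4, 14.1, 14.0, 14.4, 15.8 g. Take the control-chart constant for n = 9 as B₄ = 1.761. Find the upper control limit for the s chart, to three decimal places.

25.505

s̄ = (6.9 + 12.7 + 25.5 + 10.2 + 22.8 + 10.3 + 15.7 + 11.4 + 14.1 + 14.0 + 14.4 + 15.8) / 12 = 14.4833
UCL_s = B₄·s̄ = 1.761 × 14.4833 = 25.5052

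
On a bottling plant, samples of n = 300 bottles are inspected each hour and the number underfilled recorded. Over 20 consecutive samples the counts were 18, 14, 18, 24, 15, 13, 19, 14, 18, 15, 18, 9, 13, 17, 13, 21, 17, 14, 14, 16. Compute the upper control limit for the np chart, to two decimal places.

27.68

p̄ = Σdᵢ / (k·n) = 320 / (20 × 300) = 0.05333
UCL = np̄ + 3·√(np̄(1−p̄)) = 16.0000 + 3 × √(16.0000×0.94667) = 16.0000 + 3 × 3.8919 = 27.6756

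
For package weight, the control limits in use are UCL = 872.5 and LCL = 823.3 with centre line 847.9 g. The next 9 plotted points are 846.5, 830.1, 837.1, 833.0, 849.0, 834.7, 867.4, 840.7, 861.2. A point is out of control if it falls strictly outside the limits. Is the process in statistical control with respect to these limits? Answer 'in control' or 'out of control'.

All 9 points lie within [823.3, 872.5].

in control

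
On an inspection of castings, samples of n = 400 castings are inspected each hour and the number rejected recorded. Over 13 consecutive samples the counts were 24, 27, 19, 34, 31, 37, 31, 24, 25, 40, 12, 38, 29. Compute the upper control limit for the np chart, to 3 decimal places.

p̄ = Σdᵢ / (k·n) = 371 / (13 × 400) = 0.07135
UCL = np̄ + 3·√(np̄(1−p̄)) = 28.5385 + 3 × √(28.5385×0.92865) = 28.5385 + 3 × 5.1480 = 43.9826

43.983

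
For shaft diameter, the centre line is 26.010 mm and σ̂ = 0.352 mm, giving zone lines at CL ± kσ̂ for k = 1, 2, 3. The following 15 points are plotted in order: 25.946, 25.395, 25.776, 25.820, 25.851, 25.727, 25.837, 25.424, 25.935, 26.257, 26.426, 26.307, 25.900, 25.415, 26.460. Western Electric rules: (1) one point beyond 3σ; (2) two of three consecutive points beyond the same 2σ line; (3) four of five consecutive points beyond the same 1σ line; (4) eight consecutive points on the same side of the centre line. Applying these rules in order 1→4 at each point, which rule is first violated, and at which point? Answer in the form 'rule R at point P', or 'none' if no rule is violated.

Zone of each point (C = within 1σ̂, B = 1σ̂–2σ̂, A = 2σ̂–3σ̂, * = beyond 3σ̂; sign = side of CL): 1:-C, 2:-B, 3:-C, 4:-C, 5:-C, 6:-C, 7:-C, 8:-B, 9:-C, 10:+C, 11:+B, 12:+C, 13:-C, 14:-B, 15:+B
Rule 4 (eight consecutive points on the same side of the centre line) is satisfied at point 8.

rule 4 at point 8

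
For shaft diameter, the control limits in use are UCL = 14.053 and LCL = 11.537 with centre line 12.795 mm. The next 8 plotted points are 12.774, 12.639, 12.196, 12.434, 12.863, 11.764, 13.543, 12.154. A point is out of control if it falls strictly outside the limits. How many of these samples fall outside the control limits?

0

All 8 points lie within [11.537, 14.053].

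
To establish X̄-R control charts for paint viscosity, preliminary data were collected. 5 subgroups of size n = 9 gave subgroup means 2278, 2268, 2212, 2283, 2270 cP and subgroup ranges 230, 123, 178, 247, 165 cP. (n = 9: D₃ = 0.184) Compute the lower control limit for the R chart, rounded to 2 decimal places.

R̄ = (230 + 123 + 178 + 247 + 165) / 5 = 943.0000 / 5 = 188.6000
LCL_R = D₃·R̄ = 0.184 × 188.6000 = 34.7024

34.70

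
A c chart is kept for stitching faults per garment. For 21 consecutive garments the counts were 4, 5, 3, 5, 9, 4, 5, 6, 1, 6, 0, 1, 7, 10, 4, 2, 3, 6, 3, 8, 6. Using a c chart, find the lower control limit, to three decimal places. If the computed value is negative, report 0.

c̄ = (4 + 5 + 3 + 5 + 9 + 4 + 5 + 6 + 1 + 6 + 0 + 1 + 7 + 10 + 4 + 2 + 3 + 6 + 3 + 8 + 6) / 21 = 98 / 21 = 4.6667
LCL = c̄ − 3√c̄ = 4.6667 − 3 × 2.1602 = -1.8141 → 0 (cannot be negative)

0.000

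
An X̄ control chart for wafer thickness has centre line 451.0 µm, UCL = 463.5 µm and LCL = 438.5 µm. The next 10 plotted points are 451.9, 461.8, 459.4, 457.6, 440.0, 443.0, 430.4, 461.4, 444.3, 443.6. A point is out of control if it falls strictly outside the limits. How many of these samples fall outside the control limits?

Compare each point to [438.5, 463.5]: sample 7 = 430.4 < LCL.

1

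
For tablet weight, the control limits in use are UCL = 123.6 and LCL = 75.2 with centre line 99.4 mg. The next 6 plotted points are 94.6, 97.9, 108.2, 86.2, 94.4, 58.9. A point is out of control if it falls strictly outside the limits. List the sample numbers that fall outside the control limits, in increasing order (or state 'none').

6

Compare each point to [75.2, 123.6]: sample 6 = 58.9 < LCL.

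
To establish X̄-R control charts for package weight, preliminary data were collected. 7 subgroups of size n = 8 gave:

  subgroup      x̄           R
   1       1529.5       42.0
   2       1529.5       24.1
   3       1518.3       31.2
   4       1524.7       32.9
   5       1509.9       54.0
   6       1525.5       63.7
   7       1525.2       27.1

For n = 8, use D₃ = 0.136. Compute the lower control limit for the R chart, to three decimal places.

5.343

R̄ = (42.0 + 24.1 + 31.2 + 32.9 + 54.0 + 63.7 + 27.1) / 7 = 275.0000 / 7 = 39.2857
LCL_R = D₃·R̄ = 0.136 × 39.2857 = 5.3429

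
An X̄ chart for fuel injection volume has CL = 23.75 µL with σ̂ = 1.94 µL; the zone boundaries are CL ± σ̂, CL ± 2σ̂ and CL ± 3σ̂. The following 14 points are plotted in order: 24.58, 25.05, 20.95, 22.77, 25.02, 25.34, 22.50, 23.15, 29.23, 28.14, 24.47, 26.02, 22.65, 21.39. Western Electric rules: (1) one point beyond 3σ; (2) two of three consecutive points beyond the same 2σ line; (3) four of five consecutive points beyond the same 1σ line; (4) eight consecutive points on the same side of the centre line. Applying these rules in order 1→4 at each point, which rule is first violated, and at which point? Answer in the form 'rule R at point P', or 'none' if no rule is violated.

Zone of each point (C = within 1σ̂, B = 1σ̂–2σ̂, A = 2σ̂–3σ̂, * = beyond 3σ̂; sign = side of CL): 1:+C, 2:+C, 3:-B, 4:-C, 5:+C, 6:+C, 7:-C, 8:-C, 9:+A, 10:+A, 11:+C, 12:+B, 13:-C, 14:-B
Rule 2 (two of three consecutive points beyond the same 2σ limit) is satisfied at point 10.

rule 2 at point 10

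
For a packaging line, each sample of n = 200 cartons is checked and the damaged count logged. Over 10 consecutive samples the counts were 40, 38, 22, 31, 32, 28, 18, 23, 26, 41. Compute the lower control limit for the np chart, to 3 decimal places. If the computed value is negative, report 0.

p̄ = Σdᵢ / (k·n) = 299 / (10 × 200) = 0.14950
LCL = np̄ − 3·√(np̄(1−p̄)) = 29.9000 − 3 × 5.0428 = 14.7716

14.772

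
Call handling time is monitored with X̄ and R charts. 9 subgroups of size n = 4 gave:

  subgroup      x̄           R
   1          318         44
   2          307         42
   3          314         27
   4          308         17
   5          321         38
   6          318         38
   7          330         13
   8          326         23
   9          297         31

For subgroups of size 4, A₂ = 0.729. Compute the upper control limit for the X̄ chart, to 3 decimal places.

337.557

X̄̄ = (318 + 307 + 314 + 308 + 321 + 318 + 330 + 326 + 297) / 9 = 2839.0000 / 9 = 315.4444
R̄ = (44 + 42 + 27 + 17 + 38 + 38 + 13 + 23 + 31) / 9 = 273.0000 / 9 = 30.3333
UCL = X̄̄ + A₂·R̄ = 315.4444 + 0.729 × 30.3333 = 337.5574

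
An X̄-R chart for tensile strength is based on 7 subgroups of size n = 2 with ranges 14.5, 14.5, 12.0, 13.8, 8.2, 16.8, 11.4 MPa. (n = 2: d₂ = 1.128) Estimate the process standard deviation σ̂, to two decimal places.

11.55

R̄ = (14.5 + 14.5 + 12.0 + 13.8 + 8.2 + 16.8 + 11.4) / 7 = 13.0286
σ̂ = R̄ / d₂ = 13.0286 / 1.128 = 11.5502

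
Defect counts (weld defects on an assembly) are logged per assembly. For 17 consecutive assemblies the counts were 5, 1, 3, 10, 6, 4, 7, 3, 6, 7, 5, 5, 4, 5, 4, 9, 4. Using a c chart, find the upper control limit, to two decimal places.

12.00

c̄ = (5 + 1 + 3 + 10 + 6 + 4 + 7 + 3 + 6 + 7 + 5 + 5 + 4 + 5 + 4 + 9 + 4) / 17 = 88 / 17 = 5.1765
UCL = c̄ + 3√c̄ = 5.1765 + 3 × √5.1765 = 5.1765 + 3 × 2.2752 = 12.0020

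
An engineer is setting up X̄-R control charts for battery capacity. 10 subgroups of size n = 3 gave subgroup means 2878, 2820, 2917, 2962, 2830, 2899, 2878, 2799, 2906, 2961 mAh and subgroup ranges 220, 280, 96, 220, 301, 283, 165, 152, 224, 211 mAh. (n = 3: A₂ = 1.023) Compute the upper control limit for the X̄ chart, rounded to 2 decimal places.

X̄̄ = (2878 + 2820 + 2917 + 2962 + 2830 + 2899 + 2878 + 2799 + 2906 + 2961) / 10 = 28850.0000 / 10 = 2885.0000
R̄ = (220 + 280 + 96 + 220 + 301 + 283 + 165 + 152 + 224 + 211) / 10 = 2152.0000 / 10 = 215.2000
UCL = X̄̄ + A₂·R̄ = 2885.0000 + 1.023 × 215.2000 = 3105.1496

3105.15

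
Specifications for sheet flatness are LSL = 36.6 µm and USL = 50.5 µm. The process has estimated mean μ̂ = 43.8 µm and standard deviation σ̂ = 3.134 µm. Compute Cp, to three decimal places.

Cp = (USL − LSL) / (6σ̂) = (50.5 − 36.6) / (6 × 3.134) = 13.9000 / 18.8040 = 0.7392

0.739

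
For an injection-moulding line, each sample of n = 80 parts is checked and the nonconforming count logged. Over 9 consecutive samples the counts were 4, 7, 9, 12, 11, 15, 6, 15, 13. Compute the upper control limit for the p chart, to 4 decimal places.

p̄ = Σdᵢ / (k·n) = 92 / (9 × 80) = 0.12778
UCL = p̄ + 3·√(p̄(1−p̄)/n) = 0.12778 + 3 × √(0.12778×0.87222/80) = 0.12778 + 3 × 0.03732 = 0.23975

0.2398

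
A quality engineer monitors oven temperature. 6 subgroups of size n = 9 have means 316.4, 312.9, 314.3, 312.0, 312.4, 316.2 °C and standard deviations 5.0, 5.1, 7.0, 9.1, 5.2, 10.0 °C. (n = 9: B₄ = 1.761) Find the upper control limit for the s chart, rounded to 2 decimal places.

12.15

s̄ = (5.0 + 5.1 + 7.0 + 9.1 + 5.2 + 10.0) / 6 = 6.9000
UCL_s = B₄·s̄ = 1.761 × 6.9000 = 12.1509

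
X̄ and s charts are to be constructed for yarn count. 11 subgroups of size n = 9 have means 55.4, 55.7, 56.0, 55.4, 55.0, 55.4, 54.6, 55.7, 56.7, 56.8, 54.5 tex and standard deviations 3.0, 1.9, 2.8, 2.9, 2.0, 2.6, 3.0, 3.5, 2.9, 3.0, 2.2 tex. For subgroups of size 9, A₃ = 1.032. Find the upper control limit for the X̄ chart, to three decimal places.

58.359

X̄̄ = (55.4 + 55.7 + 56.0 + 55.4 + 55.0 + 55.4 + 54.6 + 55.7 + 56.7 + 56.8 + 54.5) / 11 = 55.5636
s̄ = (3.0 + 1.9 + 2.8 + 2.9 + 2.0 + 2.6 + 3.0 + 3.5 + 2.9 + 3.0 + 2.2) / 11 = 2.7091
UCL = X̄̄ + A₃·s̄ = 55.5636 + 1.032 × 2.7091 = 58.3594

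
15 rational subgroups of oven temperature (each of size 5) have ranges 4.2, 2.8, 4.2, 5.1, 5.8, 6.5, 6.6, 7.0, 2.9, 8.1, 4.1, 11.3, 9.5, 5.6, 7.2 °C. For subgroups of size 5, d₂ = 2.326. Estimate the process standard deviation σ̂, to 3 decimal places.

R̄ = (4.2 + 2.8 + 4.2 + 5.1 + 5.8 + 6.5 + 6.6 + 7.0 + 2.9 + 8.1 + 4.1 + 11.3 + 9.5 + 5.6 + 7.2) / 15 = 6.0600
σ̂ = R̄ / d₂ = 6.0600 / 2.326 = 2.6053

2.605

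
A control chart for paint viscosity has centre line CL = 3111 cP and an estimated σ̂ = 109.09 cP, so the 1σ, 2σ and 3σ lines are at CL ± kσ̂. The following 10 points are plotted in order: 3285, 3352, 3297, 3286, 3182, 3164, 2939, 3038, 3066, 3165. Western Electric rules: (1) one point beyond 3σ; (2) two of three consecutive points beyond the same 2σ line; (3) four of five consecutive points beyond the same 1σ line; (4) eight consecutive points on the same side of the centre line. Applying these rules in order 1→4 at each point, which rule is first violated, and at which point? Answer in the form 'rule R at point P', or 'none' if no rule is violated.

Zone of each point (C = within 1σ̂, B = 1σ̂–2σ̂, A = 2σ̂–3σ̂, * = beyond 3σ̂; sign = side of CL): 1:+B, 2:+A, 3:+B, 4:+B, 5:+C, 6:+C, 7:-B, 8:-C, 9:-C, 10:+C
Rule 3 (four of five consecutive points beyond the same 1σ limit) is satisfied at point 4.

rule 3 at point 4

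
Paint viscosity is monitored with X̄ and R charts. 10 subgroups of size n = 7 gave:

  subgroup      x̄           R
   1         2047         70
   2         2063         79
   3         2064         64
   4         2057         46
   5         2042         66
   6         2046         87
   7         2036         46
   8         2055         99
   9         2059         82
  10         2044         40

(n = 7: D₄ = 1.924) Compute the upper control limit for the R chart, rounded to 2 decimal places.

R̄ = (70 + 79 + 64 + 46 + 66 + 87 + 46 + 99 + 82 + 40) / 10 = 679.0000 / 10 = 67.9000
UCL_R = D₄·R̄ = 1.924 × 67.9000 = 130.6396

130.64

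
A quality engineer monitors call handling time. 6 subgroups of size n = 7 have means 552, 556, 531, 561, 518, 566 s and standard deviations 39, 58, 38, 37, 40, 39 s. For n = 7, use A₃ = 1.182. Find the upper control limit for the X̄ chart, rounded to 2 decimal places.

X̄̄ = (552 + 556 + 531 + 561 + 518 + 566) / 6 = 547.3333
s̄ = (39 + 58 + 38 + 37 + 40 + 39) / 6 = 41.8333
UCL = X̄̄ + A₃·s̄ = 547.3333 + 1.182 × 41.8333 = 596.7803

596.78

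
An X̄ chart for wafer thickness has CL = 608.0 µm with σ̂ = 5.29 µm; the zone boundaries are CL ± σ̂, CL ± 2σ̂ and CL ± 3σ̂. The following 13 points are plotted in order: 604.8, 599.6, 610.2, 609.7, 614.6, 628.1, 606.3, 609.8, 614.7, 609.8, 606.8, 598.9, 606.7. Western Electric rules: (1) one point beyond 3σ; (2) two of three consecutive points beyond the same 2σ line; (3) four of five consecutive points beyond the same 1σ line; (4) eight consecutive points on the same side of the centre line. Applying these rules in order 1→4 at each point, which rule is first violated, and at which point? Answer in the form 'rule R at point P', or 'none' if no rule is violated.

Zone of each point (C = within 1σ̂, B = 1σ̂–2σ̂, A = 2σ̂–3σ̂, * = beyond 3σ̂; sign = side of CL): 1:-C, 2:-B, 3:+C, 4:+C, 5:+B, 6:+*, 7:-C, 8:+C, 9:+B, 10:+C, 11:-C, 12:-B, 13:-C
Rule 1 (one point beyond the 3σ limits) is satisfied at point 6.

rule 1 at point 6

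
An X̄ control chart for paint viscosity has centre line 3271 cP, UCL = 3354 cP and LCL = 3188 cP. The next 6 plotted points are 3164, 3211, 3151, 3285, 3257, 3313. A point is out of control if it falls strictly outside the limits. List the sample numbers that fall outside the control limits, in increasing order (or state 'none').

Compare each point to [3188, 3354]: sample 1 = 3164 < LCL; sample 3 = 3151 < LCL.

1, 3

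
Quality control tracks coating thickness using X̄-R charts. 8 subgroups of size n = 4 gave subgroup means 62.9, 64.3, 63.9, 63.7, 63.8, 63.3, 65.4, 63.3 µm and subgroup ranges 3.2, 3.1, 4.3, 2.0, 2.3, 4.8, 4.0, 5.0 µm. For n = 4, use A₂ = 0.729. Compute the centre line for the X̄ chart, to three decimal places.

63.825

X̄̄ = (62.9 + 64.3 + 63.9 + 63.7 + 63.8 + 63.3 + 65.4 + 63.3) / 8 = 510.6000 / 8 = 63.8250
CL = X̄̄ = 63.8250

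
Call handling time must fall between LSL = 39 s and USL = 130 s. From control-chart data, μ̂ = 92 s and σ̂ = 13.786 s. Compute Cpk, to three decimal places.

0.919

Cpu = (USL − μ̂) / (3σ̂) = (130 − 92) / (3 × 13.786) = 0.9188; Cpl = (μ̂ − LSL) / (3σ̂) = (92 − 39) / (3 × 13.786) = 1.2815; Cpk = min(Cpu, Cpl) = 0.9188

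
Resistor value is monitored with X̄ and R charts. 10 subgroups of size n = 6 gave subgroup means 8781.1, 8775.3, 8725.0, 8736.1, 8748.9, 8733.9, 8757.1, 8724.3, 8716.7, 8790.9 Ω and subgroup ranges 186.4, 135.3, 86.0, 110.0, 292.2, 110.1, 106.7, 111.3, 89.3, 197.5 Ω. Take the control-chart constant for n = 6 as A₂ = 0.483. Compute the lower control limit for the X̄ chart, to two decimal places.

X̄̄ = (8781.1 + 8775.3 + 8725.0 + 8736.1 + 8748.9 + 8733.9 + 8757.1 + 8724.3 + 8716.7 + 8790.9) / 10 = 87489.3000 / 10 = 8748.9300
R̄ = (186.4 + 135.3 + 86.0 + 110.0 + 292.2 + 110.1 + 106.7 + 111.3 + 89.3 + 197.5) / 10 = 1424.8000 / 10 = 142.4800
LCL = X̄̄ − A₂·R̄ = 8748.9300 − 0.483 × 142.4800 = 8680.1122

8680.11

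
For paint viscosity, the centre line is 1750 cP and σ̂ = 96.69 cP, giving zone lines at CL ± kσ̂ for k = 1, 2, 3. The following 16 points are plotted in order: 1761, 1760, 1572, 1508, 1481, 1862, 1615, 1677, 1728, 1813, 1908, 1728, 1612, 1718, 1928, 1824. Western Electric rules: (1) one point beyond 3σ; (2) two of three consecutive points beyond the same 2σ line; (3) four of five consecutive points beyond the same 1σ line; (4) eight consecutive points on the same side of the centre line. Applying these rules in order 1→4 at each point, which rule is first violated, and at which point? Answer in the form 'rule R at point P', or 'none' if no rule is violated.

Zone of each point (C = within 1σ̂, B = 1σ̂–2σ̂, A = 2σ̂–3σ̂, * = beyond 3σ̂; sign = side of CL): 1:+C, 2:+C, 3:-B, 4:-A, 5:-A, 6:+B, 7:-B, 8:-C, 9:-C, 10:+C, 11:+B, 12:-C, 13:-B, 14:-C, 15:+B, 16:+C
Rule 2 (two of three consecutive points beyond the same 2σ limit) is satisfied at point 5.

rule 2 at point 5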